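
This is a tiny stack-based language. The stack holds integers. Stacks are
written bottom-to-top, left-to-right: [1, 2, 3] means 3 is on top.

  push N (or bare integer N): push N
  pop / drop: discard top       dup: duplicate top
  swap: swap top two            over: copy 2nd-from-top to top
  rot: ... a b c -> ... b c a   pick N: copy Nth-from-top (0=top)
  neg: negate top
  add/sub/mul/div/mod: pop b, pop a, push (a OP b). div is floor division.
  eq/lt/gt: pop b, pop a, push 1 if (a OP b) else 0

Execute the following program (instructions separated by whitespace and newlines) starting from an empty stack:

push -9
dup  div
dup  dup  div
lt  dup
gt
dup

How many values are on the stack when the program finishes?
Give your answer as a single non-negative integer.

After 'push -9': stack = [-9] (depth 1)
After 'dup': stack = [-9, -9] (depth 2)
After 'div': stack = [1] (depth 1)
After 'dup': stack = [1, 1] (depth 2)
After 'dup': stack = [1, 1, 1] (depth 3)
After 'div': stack = [1, 1] (depth 2)
After 'lt': stack = [0] (depth 1)
After 'dup': stack = [0, 0] (depth 2)
After 'gt': stack = [0] (depth 1)
After 'dup': stack = [0, 0] (depth 2)

Answer: 2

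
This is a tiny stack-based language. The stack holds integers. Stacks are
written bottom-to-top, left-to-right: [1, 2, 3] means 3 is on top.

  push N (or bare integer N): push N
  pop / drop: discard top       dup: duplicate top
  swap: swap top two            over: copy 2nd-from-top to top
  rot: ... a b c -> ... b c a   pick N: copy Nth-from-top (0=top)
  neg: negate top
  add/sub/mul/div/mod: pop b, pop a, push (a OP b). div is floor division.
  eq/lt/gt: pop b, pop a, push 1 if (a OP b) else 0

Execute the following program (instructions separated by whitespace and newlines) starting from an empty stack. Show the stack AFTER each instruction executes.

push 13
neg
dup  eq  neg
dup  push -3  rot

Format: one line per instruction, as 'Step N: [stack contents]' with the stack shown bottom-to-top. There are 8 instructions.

Step 1: [13]
Step 2: [-13]
Step 3: [-13, -13]
Step 4: [1]
Step 5: [-1]
Step 6: [-1, -1]
Step 7: [-1, -1, -3]
Step 8: [-1, -3, -1]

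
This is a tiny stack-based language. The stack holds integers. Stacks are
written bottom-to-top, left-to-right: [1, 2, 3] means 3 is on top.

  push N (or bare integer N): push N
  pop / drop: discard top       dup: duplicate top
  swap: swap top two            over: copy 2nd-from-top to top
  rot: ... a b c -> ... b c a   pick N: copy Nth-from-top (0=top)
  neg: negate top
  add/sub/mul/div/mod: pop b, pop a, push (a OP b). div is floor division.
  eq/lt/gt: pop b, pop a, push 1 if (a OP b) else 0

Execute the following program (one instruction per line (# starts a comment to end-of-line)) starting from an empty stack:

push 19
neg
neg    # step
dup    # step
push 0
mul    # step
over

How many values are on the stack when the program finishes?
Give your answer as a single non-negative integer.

Answer: 3

Derivation:
After 'push 19': stack = [19] (depth 1)
After 'neg': stack = [-19] (depth 1)
After 'neg': stack = [19] (depth 1)
After 'dup': stack = [19, 19] (depth 2)
After 'push 0': stack = [19, 19, 0] (depth 3)
After 'mul': stack = [19, 0] (depth 2)
After 'over': stack = [19, 0, 19] (depth 3)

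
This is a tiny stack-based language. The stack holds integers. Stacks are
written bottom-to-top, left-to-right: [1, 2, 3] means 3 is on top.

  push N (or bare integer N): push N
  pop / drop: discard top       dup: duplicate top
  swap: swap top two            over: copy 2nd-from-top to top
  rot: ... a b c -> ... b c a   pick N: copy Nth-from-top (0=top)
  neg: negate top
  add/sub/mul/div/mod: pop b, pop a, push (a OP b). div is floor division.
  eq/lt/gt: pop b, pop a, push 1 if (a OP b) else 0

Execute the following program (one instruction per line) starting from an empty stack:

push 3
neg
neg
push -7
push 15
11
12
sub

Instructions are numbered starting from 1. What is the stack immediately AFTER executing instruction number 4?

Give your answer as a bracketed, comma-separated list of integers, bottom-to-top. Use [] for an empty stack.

Step 1 ('push 3'): [3]
Step 2 ('neg'): [-3]
Step 3 ('neg'): [3]
Step 4 ('push -7'): [3, -7]

Answer: [3, -7]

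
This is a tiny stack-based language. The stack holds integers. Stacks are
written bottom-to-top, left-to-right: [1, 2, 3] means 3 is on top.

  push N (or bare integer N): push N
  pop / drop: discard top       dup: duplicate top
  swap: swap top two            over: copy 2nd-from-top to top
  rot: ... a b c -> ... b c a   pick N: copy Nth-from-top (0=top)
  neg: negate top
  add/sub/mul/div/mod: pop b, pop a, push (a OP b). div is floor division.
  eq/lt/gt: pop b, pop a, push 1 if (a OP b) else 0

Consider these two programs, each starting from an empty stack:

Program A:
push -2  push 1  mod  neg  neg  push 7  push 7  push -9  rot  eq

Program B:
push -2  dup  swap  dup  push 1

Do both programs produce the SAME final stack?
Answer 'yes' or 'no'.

Program A trace:
  After 'push -2': [-2]
  After 'push 1': [-2, 1]
  After 'mod': [0]
  After 'neg': [0]
  After 'neg': [0]
  After 'push 7': [0, 7]
  After 'push 7': [0, 7, 7]
  After 'push -9': [0, 7, 7, -9]
  After 'rot': [0, 7, -9, 7]
  After 'eq': [0, 7, 0]
Program A final stack: [0, 7, 0]

Program B trace:
  After 'push -2': [-2]
  After 'dup': [-2, -2]
  After 'swap': [-2, -2]
  After 'dup': [-2, -2, -2]
  After 'push 1': [-2, -2, -2, 1]
Program B final stack: [-2, -2, -2, 1]
Same: no

Answer: no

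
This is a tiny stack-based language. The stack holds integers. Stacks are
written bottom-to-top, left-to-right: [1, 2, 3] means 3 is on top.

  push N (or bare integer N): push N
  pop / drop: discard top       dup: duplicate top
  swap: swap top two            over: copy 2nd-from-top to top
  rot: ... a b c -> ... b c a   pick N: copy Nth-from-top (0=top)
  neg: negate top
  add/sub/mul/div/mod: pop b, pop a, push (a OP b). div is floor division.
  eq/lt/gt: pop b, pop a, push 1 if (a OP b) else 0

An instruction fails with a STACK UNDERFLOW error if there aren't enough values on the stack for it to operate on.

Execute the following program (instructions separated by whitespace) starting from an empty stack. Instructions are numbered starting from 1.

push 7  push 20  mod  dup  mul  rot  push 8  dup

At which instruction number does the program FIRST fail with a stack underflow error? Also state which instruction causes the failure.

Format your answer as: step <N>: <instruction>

Step 1 ('push 7'): stack = [7], depth = 1
Step 2 ('push 20'): stack = [7, 20], depth = 2
Step 3 ('mod'): stack = [7], depth = 1
Step 4 ('dup'): stack = [7, 7], depth = 2
Step 5 ('mul'): stack = [49], depth = 1
Step 6 ('rot'): needs 3 value(s) but depth is 1 — STACK UNDERFLOW

Answer: step 6: rot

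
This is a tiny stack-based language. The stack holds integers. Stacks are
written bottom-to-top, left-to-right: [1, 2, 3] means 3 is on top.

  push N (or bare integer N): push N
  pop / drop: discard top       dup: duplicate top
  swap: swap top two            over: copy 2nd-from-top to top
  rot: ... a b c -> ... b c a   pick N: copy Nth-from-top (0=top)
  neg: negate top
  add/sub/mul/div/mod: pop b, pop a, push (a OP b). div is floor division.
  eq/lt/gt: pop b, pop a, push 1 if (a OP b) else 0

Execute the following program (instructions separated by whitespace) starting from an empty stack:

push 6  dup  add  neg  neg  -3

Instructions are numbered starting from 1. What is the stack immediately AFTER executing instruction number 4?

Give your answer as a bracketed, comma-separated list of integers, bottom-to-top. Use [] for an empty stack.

Step 1 ('push 6'): [6]
Step 2 ('dup'): [6, 6]
Step 3 ('add'): [12]
Step 4 ('neg'): [-12]

Answer: [-12]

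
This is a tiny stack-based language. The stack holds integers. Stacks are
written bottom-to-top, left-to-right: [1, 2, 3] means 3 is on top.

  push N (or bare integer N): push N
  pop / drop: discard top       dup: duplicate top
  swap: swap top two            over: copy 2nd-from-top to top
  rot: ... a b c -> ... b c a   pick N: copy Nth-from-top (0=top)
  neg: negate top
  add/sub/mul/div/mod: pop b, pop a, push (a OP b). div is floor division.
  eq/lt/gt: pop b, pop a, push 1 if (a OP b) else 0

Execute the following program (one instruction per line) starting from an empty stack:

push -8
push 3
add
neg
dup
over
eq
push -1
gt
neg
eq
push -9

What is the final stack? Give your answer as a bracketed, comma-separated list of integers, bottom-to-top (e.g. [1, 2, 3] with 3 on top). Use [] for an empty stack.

Answer: [0, -9]

Derivation:
After 'push -8': [-8]
After 'push 3': [-8, 3]
After 'add': [-5]
After 'neg': [5]
After 'dup': [5, 5]
After 'over': [5, 5, 5]
After 'eq': [5, 1]
After 'push -1': [5, 1, -1]
After 'gt': [5, 1]
After 'neg': [5, -1]
After 'eq': [0]
After 'push -9': [0, -9]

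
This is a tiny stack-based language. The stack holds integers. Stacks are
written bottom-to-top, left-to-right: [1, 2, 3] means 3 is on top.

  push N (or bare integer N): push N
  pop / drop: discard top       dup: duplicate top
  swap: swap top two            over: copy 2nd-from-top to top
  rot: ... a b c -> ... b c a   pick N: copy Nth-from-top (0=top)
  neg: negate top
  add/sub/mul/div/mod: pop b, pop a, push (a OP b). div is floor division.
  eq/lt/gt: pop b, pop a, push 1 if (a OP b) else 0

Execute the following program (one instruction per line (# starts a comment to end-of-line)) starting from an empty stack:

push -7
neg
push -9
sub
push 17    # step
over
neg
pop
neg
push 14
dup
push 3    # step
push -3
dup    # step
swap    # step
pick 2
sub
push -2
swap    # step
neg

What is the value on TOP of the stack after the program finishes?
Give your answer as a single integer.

After 'push -7': [-7]
After 'neg': [7]
After 'push -9': [7, -9]
After 'sub': [16]
After 'push 17': [16, 17]
After 'over': [16, 17, 16]
After 'neg': [16, 17, -16]
After 'pop': [16, 17]
After 'neg': [16, -17]
After 'push 14': [16, -17, 14]
After 'dup': [16, -17, 14, 14]
After 'push 3': [16, -17, 14, 14, 3]
After 'push -3': [16, -17, 14, 14, 3, -3]
After 'dup': [16, -17, 14, 14, 3, -3, -3]
After 'swap': [16, -17, 14, 14, 3, -3, -3]
After 'pick 2': [16, -17, 14, 14, 3, -3, -3, 3]
After 'sub': [16, -17, 14, 14, 3, -3, -6]
After 'push -2': [16, -17, 14, 14, 3, -3, -6, -2]
After 'swap': [16, -17, 14, 14, 3, -3, -2, -6]
After 'neg': [16, -17, 14, 14, 3, -3, -2, 6]

Answer: 6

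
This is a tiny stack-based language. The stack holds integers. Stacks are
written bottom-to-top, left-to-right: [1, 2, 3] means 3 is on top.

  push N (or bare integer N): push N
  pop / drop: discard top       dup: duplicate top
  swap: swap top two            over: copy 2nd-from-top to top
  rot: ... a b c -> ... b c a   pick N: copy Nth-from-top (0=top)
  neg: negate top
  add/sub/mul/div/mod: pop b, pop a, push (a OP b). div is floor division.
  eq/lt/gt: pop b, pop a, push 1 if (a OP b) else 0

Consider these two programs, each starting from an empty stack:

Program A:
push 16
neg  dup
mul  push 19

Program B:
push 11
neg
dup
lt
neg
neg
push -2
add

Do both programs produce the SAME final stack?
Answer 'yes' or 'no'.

Program A trace:
  After 'push 16': [16]
  After 'neg': [-16]
  After 'dup': [-16, -16]
  After 'mul': [256]
  After 'push 19': [256, 19]
Program A final stack: [256, 19]

Program B trace:
  After 'push 11': [11]
  After 'neg': [-11]
  After 'dup': [-11, -11]
  After 'lt': [0]
  After 'neg': [0]
  After 'neg': [0]
  After 'push -2': [0, -2]
  After 'add': [-2]
Program B final stack: [-2]
Same: no

Answer: no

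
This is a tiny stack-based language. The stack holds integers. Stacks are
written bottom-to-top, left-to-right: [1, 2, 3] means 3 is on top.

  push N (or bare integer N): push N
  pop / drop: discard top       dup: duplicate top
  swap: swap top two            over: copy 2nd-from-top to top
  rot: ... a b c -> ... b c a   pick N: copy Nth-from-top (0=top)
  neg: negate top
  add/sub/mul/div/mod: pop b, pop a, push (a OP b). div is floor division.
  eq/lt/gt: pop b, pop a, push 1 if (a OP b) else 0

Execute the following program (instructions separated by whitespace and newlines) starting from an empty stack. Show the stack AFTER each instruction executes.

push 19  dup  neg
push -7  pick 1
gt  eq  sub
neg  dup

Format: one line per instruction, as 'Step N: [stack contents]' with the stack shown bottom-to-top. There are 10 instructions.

Step 1: [19]
Step 2: [19, 19]
Step 3: [19, -19]
Step 4: [19, -19, -7]
Step 5: [19, -19, -7, -19]
Step 6: [19, -19, 1]
Step 7: [19, 0]
Step 8: [19]
Step 9: [-19]
Step 10: [-19, -19]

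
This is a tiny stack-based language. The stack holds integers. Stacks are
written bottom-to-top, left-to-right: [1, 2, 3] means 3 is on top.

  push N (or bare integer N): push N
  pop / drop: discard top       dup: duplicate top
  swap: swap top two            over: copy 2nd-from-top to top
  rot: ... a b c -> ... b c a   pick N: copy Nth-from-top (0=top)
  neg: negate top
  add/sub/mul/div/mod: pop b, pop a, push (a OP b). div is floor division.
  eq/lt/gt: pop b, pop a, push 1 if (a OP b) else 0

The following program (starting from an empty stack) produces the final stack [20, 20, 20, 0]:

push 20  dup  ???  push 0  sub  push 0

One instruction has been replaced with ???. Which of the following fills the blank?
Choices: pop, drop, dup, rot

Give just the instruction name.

Answer: dup

Derivation:
Stack before ???: [20, 20]
Stack after ???:  [20, 20, 20]
Checking each choice:
  pop: produces [20, 0]
  drop: produces [20, 0]
  dup: MATCH
  rot: stack underflow (need 3, have 2)


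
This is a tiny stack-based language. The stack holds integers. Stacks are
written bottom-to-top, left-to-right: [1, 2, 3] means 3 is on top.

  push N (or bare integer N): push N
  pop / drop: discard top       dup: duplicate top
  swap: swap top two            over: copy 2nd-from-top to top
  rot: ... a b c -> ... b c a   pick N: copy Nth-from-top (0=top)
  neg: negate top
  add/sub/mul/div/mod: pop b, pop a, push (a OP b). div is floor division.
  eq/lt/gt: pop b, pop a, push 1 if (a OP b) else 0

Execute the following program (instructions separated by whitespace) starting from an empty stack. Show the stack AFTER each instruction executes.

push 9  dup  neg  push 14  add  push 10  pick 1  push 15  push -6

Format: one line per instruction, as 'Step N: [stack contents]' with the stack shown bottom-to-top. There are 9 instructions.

Step 1: [9]
Step 2: [9, 9]
Step 3: [9, -9]
Step 4: [9, -9, 14]
Step 5: [9, 5]
Step 6: [9, 5, 10]
Step 7: [9, 5, 10, 5]
Step 8: [9, 5, 10, 5, 15]
Step 9: [9, 5, 10, 5, 15, -6]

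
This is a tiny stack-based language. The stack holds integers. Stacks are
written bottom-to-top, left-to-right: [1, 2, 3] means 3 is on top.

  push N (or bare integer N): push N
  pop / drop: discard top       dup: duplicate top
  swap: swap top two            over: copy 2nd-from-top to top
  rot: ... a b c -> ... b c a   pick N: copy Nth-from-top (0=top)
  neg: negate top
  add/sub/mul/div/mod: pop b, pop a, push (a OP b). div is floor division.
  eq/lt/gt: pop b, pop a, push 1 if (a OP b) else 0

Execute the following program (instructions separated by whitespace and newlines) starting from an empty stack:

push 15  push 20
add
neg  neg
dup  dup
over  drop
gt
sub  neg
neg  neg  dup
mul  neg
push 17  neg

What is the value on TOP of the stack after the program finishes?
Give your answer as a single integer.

After 'push 15': [15]
After 'push 20': [15, 20]
After 'add': [35]
After 'neg': [-35]
After 'neg': [35]
After 'dup': [35, 35]
After 'dup': [35, 35, 35]
After 'over': [35, 35, 35, 35]
After 'drop': [35, 35, 35]
After 'gt': [35, 0]
After 'sub': [35]
After 'neg': [-35]
After 'neg': [35]
After 'neg': [-35]
After 'dup': [-35, -35]
After 'mul': [1225]
After 'neg': [-1225]
After 'push 17': [-1225, 17]
After 'neg': [-1225, -17]

Answer: -17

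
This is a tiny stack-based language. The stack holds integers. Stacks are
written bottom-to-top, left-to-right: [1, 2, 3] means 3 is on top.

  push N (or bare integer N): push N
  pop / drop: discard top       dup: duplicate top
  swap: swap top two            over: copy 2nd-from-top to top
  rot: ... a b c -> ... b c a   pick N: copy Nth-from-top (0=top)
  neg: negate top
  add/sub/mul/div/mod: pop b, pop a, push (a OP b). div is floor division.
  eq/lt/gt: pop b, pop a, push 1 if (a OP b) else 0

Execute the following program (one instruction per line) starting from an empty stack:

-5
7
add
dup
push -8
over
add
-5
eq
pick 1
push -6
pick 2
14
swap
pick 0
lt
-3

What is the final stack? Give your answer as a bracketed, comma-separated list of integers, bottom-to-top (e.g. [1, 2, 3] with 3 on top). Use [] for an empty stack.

Answer: [2, 2, 0, 2, -6, 14, 0, -3]

Derivation:
After 'push -5': [-5]
After 'push 7': [-5, 7]
After 'add': [2]
After 'dup': [2, 2]
After 'push -8': [2, 2, -8]
After 'over': [2, 2, -8, 2]
After 'add': [2, 2, -6]
After 'push -5': [2, 2, -6, -5]
After 'eq': [2, 2, 0]
After 'pick 1': [2, 2, 0, 2]
After 'push -6': [2, 2, 0, 2, -6]
After 'pick 2': [2, 2, 0, 2, -6, 0]
After 'push 14': [2, 2, 0, 2, -6, 0, 14]
After 'swap': [2, 2, 0, 2, -6, 14, 0]
After 'pick 0': [2, 2, 0, 2, -6, 14, 0, 0]
After 'lt': [2, 2, 0, 2, -6, 14, 0]
After 'push -3': [2, 2, 0, 2, -6, 14, 0, -3]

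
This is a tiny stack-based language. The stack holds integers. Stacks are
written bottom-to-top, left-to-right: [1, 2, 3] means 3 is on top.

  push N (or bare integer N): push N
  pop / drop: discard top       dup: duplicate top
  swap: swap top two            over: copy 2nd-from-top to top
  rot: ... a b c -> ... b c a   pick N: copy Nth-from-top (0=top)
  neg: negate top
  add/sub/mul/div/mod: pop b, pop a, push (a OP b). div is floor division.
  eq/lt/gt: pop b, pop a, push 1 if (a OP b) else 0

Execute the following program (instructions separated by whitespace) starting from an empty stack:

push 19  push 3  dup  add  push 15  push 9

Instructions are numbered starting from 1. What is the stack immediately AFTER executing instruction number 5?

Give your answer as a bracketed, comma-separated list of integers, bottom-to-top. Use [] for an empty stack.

Step 1 ('push 19'): [19]
Step 2 ('push 3'): [19, 3]
Step 3 ('dup'): [19, 3, 3]
Step 4 ('add'): [19, 6]
Step 5 ('push 15'): [19, 6, 15]

Answer: [19, 6, 15]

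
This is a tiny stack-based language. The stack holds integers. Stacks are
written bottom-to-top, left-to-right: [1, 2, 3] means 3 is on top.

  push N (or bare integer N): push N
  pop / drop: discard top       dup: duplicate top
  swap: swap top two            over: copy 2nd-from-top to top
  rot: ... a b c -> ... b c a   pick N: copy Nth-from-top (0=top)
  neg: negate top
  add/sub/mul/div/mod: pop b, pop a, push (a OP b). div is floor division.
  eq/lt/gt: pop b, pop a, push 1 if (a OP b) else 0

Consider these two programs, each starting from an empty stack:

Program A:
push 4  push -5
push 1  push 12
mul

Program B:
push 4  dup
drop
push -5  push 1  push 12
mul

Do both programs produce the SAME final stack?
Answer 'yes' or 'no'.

Program A trace:
  After 'push 4': [4]
  After 'push -5': [4, -5]
  After 'push 1': [4, -5, 1]
  After 'push 12': [4, -5, 1, 12]
  After 'mul': [4, -5, 12]
Program A final stack: [4, -5, 12]

Program B trace:
  After 'push 4': [4]
  After 'dup': [4, 4]
  After 'drop': [4]
  After 'push -5': [4, -5]
  After 'push 1': [4, -5, 1]
  After 'push 12': [4, -5, 1, 12]
  After 'mul': [4, -5, 12]
Program B final stack: [4, -5, 12]
Same: yes

Answer: yes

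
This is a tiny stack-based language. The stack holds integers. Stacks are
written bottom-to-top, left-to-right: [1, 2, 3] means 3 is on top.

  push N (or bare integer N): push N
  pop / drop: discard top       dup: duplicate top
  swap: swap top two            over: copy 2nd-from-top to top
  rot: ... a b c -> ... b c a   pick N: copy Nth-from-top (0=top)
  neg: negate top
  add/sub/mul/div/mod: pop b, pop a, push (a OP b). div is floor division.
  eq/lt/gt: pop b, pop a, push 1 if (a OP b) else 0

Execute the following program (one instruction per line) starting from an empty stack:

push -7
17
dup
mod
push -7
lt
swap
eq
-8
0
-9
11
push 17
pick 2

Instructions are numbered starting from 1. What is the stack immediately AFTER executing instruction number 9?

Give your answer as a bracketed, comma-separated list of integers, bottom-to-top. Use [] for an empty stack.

Step 1 ('push -7'): [-7]
Step 2 ('17'): [-7, 17]
Step 3 ('dup'): [-7, 17, 17]
Step 4 ('mod'): [-7, 0]
Step 5 ('push -7'): [-7, 0, -7]
Step 6 ('lt'): [-7, 0]
Step 7 ('swap'): [0, -7]
Step 8 ('eq'): [0]
Step 9 ('-8'): [0, -8]

Answer: [0, -8]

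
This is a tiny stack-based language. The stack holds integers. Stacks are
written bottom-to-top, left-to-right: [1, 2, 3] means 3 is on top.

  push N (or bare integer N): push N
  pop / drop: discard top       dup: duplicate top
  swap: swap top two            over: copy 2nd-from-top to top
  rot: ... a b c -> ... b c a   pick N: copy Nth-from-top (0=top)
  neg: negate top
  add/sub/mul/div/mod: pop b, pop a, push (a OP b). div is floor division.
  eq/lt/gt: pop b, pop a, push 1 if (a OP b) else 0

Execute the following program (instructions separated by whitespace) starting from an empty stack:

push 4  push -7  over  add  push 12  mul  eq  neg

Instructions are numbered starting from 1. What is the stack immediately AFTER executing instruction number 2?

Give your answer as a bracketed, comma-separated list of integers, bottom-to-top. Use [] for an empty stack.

Step 1 ('push 4'): [4]
Step 2 ('push -7'): [4, -7]

Answer: [4, -7]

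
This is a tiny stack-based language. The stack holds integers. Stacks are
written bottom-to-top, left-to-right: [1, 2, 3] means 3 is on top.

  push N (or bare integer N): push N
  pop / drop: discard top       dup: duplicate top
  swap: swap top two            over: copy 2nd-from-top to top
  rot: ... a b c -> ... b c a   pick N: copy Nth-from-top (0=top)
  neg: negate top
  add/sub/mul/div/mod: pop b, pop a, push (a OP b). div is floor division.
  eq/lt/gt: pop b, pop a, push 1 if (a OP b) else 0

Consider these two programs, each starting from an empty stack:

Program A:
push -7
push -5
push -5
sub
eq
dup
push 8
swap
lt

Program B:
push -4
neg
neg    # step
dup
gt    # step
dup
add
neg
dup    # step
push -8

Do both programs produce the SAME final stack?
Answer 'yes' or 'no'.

Answer: no

Derivation:
Program A trace:
  After 'push -7': [-7]
  After 'push -5': [-7, -5]
  After 'push -5': [-7, -5, -5]
  After 'sub': [-7, 0]
  After 'eq': [0]
  After 'dup': [0, 0]
  After 'push 8': [0, 0, 8]
  After 'swap': [0, 8, 0]
  After 'lt': [0, 0]
Program A final stack: [0, 0]

Program B trace:
  After 'push -4': [-4]
  After 'neg': [4]
  After 'neg': [-4]
  After 'dup': [-4, -4]
  After 'gt': [0]
  After 'dup': [0, 0]
  After 'add': [0]
  After 'neg': [0]
  After 'dup': [0, 0]
  After 'push -8': [0, 0, -8]
Program B final stack: [0, 0, -8]
Same: no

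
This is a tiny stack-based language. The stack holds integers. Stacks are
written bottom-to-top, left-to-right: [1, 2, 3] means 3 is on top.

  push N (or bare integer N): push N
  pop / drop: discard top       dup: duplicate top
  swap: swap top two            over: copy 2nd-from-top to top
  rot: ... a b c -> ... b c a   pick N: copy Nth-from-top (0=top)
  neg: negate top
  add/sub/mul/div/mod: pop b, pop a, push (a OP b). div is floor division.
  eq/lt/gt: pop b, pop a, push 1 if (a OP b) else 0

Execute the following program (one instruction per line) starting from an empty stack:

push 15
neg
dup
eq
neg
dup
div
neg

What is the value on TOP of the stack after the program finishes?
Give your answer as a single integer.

Answer: -1

Derivation:
After 'push 15': [15]
After 'neg': [-15]
After 'dup': [-15, -15]
After 'eq': [1]
After 'neg': [-1]
After 'dup': [-1, -1]
After 'div': [1]
After 'neg': [-1]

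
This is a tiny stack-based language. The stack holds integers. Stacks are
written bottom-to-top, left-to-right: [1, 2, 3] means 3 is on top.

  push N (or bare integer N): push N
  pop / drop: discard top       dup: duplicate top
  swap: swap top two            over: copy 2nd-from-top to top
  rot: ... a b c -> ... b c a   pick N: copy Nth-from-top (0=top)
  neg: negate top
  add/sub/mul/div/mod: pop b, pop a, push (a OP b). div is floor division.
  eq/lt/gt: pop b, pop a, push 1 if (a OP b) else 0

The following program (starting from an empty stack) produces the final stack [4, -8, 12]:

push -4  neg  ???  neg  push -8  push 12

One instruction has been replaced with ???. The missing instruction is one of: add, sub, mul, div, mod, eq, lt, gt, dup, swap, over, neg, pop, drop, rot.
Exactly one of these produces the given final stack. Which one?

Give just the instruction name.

Answer: neg

Derivation:
Stack before ???: [4]
Stack after ???:  [-4]
The instruction that transforms [4] -> [-4] is: neg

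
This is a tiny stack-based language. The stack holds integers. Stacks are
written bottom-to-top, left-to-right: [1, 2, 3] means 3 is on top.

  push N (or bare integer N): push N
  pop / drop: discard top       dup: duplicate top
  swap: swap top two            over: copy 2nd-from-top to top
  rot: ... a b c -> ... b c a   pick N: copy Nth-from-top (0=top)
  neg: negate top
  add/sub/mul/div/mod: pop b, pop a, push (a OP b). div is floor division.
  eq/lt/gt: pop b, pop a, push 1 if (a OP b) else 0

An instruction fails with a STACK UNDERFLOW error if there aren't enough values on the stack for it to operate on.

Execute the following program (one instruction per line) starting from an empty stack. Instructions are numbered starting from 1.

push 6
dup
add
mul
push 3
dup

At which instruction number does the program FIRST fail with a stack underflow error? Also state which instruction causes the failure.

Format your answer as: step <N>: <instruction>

Answer: step 4: mul

Derivation:
Step 1 ('push 6'): stack = [6], depth = 1
Step 2 ('dup'): stack = [6, 6], depth = 2
Step 3 ('add'): stack = [12], depth = 1
Step 4 ('mul'): needs 2 value(s) but depth is 1 — STACK UNDERFLOW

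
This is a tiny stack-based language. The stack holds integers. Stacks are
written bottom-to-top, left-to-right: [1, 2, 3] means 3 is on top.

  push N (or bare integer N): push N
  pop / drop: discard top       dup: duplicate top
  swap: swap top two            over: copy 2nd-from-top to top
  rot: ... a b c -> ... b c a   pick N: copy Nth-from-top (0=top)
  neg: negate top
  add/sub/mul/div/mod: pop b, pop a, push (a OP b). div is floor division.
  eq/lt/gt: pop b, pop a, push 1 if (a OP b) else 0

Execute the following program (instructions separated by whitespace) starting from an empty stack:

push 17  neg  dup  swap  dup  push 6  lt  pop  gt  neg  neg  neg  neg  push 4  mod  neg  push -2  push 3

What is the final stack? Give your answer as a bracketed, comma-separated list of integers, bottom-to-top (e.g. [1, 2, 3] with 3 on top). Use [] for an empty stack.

After 'push 17': [17]
After 'neg': [-17]
After 'dup': [-17, -17]
After 'swap': [-17, -17]
After 'dup': [-17, -17, -17]
After 'push 6': [-17, -17, -17, 6]
After 'lt': [-17, -17, 1]
After 'pop': [-17, -17]
After 'gt': [0]
After 'neg': [0]
After 'neg': [0]
After 'neg': [0]
After 'neg': [0]
After 'push 4': [0, 4]
After 'mod': [0]
After 'neg': [0]
After 'push -2': [0, -2]
After 'push 3': [0, -2, 3]

Answer: [0, -2, 3]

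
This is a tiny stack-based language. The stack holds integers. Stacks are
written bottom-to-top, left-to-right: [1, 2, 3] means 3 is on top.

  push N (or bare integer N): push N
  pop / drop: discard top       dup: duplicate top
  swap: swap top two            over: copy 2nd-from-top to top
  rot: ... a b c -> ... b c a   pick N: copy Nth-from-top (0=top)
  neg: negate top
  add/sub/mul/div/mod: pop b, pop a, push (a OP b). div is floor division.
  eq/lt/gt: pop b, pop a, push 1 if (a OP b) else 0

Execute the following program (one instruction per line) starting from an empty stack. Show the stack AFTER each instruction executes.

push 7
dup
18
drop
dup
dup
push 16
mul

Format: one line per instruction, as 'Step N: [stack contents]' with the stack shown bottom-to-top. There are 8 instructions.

Step 1: [7]
Step 2: [7, 7]
Step 3: [7, 7, 18]
Step 4: [7, 7]
Step 5: [7, 7, 7]
Step 6: [7, 7, 7, 7]
Step 7: [7, 7, 7, 7, 16]
Step 8: [7, 7, 7, 112]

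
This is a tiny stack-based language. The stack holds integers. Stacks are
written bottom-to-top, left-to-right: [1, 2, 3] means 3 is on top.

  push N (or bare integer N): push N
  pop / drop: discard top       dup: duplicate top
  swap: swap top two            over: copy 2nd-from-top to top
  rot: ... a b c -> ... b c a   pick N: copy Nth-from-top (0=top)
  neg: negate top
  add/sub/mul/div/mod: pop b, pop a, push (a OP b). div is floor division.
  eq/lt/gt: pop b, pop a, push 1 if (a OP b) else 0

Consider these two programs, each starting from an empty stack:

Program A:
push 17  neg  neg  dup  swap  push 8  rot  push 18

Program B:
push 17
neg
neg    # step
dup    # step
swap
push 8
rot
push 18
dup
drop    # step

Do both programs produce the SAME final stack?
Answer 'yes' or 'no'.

Answer: yes

Derivation:
Program A trace:
  After 'push 17': [17]
  After 'neg': [-17]
  After 'neg': [17]
  After 'dup': [17, 17]
  After 'swap': [17, 17]
  After 'push 8': [17, 17, 8]
  After 'rot': [17, 8, 17]
  After 'push 18': [17, 8, 17, 18]
Program A final stack: [17, 8, 17, 18]

Program B trace:
  After 'push 17': [17]
  After 'neg': [-17]
  After 'neg': [17]
  After 'dup': [17, 17]
  After 'swap': [17, 17]
  After 'push 8': [17, 17, 8]
  After 'rot': [17, 8, 17]
  After 'push 18': [17, 8, 17, 18]
  After 'dup': [17, 8, 17, 18, 18]
  After 'drop': [17, 8, 17, 18]
Program B final stack: [17, 8, 17, 18]
Same: yes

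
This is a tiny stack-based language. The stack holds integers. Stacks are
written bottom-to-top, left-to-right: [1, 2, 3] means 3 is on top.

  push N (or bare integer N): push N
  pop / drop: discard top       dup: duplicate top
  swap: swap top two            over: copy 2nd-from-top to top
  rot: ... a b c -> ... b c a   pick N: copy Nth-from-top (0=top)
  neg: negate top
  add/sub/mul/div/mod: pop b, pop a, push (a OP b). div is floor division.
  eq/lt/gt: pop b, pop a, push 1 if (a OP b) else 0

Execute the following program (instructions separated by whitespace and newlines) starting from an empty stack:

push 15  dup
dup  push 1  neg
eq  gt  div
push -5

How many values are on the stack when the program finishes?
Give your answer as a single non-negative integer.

After 'push 15': stack = [15] (depth 1)
After 'dup': stack = [15, 15] (depth 2)
After 'dup': stack = [15, 15, 15] (depth 3)
After 'push 1': stack = [15, 15, 15, 1] (depth 4)
After 'neg': stack = [15, 15, 15, -1] (depth 4)
After 'eq': stack = [15, 15, 0] (depth 3)
After 'gt': stack = [15, 1] (depth 2)
After 'div': stack = [15] (depth 1)
After 'push -5': stack = [15, -5] (depth 2)

Answer: 2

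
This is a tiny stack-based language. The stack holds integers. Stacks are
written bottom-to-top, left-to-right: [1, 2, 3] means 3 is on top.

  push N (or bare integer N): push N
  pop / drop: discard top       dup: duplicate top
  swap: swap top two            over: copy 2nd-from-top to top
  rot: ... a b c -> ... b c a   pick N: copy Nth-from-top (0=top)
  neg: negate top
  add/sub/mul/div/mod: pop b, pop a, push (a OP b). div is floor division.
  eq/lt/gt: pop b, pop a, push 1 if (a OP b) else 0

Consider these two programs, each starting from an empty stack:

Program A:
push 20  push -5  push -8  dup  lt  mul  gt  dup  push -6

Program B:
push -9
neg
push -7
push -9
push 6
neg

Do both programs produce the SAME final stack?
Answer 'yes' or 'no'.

Answer: no

Derivation:
Program A trace:
  After 'push 20': [20]
  After 'push -5': [20, -5]
  After 'push -8': [20, -5, -8]
  After 'dup': [20, -5, -8, -8]
  After 'lt': [20, -5, 0]
  After 'mul': [20, 0]
  After 'gt': [1]
  After 'dup': [1, 1]
  After 'push -6': [1, 1, -6]
Program A final stack: [1, 1, -6]

Program B trace:
  After 'push -9': [-9]
  After 'neg': [9]
  After 'push -7': [9, -7]
  After 'push -9': [9, -7, -9]
  After 'push 6': [9, -7, -9, 6]
  After 'neg': [9, -7, -9, -6]
Program B final stack: [9, -7, -9, -6]
Same: no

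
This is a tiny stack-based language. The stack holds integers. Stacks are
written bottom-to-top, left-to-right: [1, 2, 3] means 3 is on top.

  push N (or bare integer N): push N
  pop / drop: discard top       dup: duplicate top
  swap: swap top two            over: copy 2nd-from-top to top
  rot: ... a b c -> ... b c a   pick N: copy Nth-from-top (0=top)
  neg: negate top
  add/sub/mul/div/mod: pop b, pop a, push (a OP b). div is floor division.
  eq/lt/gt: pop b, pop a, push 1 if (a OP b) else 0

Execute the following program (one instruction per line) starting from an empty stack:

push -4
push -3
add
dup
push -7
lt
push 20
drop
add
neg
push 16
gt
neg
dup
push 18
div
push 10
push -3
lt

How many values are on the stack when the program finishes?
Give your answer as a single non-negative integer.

After 'push -4': stack = [-4] (depth 1)
After 'push -3': stack = [-4, -3] (depth 2)
After 'add': stack = [-7] (depth 1)
After 'dup': stack = [-7, -7] (depth 2)
After 'push -7': stack = [-7, -7, -7] (depth 3)
After 'lt': stack = [-7, 0] (depth 2)
After 'push 20': stack = [-7, 0, 20] (depth 3)
After 'drop': stack = [-7, 0] (depth 2)
After 'add': stack = [-7] (depth 1)
After 'neg': stack = [7] (depth 1)
After 'push 16': stack = [7, 16] (depth 2)
After 'gt': stack = [0] (depth 1)
After 'neg': stack = [0] (depth 1)
After 'dup': stack = [0, 0] (depth 2)
After 'push 18': stack = [0, 0, 18] (depth 3)
After 'div': stack = [0, 0] (depth 2)
After 'push 10': stack = [0, 0, 10] (depth 3)
After 'push -3': stack = [0, 0, 10, -3] (depth 4)
After 'lt': stack = [0, 0, 0] (depth 3)

Answer: 3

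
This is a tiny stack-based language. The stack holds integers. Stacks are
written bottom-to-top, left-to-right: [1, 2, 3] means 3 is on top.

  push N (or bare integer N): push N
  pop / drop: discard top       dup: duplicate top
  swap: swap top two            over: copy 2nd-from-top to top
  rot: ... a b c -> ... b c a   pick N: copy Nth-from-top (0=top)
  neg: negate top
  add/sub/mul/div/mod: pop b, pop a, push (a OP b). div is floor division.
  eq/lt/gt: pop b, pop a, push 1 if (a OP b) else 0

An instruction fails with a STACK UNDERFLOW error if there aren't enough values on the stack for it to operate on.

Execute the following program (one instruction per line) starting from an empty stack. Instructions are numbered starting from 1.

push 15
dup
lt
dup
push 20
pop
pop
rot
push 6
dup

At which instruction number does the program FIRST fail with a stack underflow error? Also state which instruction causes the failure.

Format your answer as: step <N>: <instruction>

Answer: step 8: rot

Derivation:
Step 1 ('push 15'): stack = [15], depth = 1
Step 2 ('dup'): stack = [15, 15], depth = 2
Step 3 ('lt'): stack = [0], depth = 1
Step 4 ('dup'): stack = [0, 0], depth = 2
Step 5 ('push 20'): stack = [0, 0, 20], depth = 3
Step 6 ('pop'): stack = [0, 0], depth = 2
Step 7 ('pop'): stack = [0], depth = 1
Step 8 ('rot'): needs 3 value(s) but depth is 1 — STACK UNDERFLOW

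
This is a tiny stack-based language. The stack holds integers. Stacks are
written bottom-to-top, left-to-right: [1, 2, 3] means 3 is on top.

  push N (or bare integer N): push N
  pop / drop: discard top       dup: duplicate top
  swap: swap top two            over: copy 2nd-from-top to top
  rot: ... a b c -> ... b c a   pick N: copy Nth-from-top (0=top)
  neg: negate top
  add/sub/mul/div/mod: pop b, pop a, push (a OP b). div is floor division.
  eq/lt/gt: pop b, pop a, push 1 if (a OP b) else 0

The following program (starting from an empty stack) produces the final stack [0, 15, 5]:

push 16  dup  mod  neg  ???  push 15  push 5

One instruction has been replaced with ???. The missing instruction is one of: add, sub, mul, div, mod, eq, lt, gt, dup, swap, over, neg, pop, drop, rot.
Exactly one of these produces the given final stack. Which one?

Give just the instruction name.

Answer: neg

Derivation:
Stack before ???: [0]
Stack after ???:  [0]
The instruction that transforms [0] -> [0] is: neg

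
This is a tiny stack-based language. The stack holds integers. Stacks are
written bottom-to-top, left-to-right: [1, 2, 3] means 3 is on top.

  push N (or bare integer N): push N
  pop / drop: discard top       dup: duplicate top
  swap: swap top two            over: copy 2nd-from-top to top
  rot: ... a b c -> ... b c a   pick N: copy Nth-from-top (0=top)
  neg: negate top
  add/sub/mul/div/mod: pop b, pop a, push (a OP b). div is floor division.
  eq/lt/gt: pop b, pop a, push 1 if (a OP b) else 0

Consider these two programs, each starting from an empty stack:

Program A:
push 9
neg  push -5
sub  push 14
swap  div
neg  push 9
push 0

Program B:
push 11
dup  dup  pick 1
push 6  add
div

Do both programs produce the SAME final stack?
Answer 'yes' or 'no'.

Program A trace:
  After 'push 9': [9]
  After 'neg': [-9]
  After 'push -5': [-9, -5]
  After 'sub': [-4]
  After 'push 14': [-4, 14]
  After 'swap': [14, -4]
  After 'div': [-4]
  After 'neg': [4]
  After 'push 9': [4, 9]
  After 'push 0': [4, 9, 0]
Program A final stack: [4, 9, 0]

Program B trace:
  After 'push 11': [11]
  After 'dup': [11, 11]
  After 'dup': [11, 11, 11]
  After 'pick 1': [11, 11, 11, 11]
  After 'push 6': [11, 11, 11, 11, 6]
  After 'add': [11, 11, 11, 17]
  After 'div': [11, 11, 0]
Program B final stack: [11, 11, 0]
Same: no

Answer: no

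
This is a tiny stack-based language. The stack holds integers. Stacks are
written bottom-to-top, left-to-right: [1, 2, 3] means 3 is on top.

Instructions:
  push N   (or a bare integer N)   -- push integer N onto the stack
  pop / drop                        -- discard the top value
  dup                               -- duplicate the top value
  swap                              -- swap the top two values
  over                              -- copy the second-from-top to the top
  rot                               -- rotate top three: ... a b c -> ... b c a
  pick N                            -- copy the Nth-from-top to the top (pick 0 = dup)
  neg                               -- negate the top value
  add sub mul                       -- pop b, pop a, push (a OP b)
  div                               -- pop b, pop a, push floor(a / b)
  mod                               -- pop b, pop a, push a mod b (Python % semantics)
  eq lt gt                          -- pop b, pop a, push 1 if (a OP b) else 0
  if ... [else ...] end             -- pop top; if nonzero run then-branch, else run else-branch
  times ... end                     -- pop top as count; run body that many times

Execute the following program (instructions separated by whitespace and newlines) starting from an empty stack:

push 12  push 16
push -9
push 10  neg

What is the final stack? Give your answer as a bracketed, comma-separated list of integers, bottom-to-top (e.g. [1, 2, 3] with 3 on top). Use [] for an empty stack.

After 'push 12': [12]
After 'push 16': [12, 16]
After 'push -9': [12, 16, -9]
After 'push 10': [12, 16, -9, 10]
After 'neg': [12, 16, -9, -10]

Answer: [12, 16, -9, -10]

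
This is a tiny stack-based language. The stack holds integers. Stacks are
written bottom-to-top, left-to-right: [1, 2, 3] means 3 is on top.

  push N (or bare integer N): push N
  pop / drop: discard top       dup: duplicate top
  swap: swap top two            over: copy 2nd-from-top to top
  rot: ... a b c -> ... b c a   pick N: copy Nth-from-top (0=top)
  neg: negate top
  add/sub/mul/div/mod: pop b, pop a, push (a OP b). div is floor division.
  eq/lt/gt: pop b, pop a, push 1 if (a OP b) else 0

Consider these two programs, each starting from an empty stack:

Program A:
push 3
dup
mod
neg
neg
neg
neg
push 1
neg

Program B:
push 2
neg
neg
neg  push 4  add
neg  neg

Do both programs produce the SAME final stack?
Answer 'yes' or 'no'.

Program A trace:
  After 'push 3': [3]
  After 'dup': [3, 3]
  After 'mod': [0]
  After 'neg': [0]
  After 'neg': [0]
  After 'neg': [0]
  After 'neg': [0]
  After 'push 1': [0, 1]
  After 'neg': [0, -1]
Program A final stack: [0, -1]

Program B trace:
  After 'push 2': [2]
  After 'neg': [-2]
  After 'neg': [2]
  After 'neg': [-2]
  After 'push 4': [-2, 4]
  After 'add': [2]
  After 'neg': [-2]
  After 'neg': [2]
Program B final stack: [2]
Same: no

Answer: no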